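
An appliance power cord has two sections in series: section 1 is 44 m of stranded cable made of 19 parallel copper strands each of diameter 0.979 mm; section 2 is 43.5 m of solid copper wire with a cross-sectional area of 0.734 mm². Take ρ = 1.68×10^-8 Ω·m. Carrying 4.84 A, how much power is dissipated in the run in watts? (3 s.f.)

24.5 W

Section 1: A_strand = π(4.8950e-04)² = 7.528e-07 m²; R₁ = ρL/(N·A_s) = (1.68×10^-8)(44)/(19×7.528e-07) = 0.05168 Ω
Section 2: A = 0.734 mm² = 7.340e-07 m²
R₂ = (1.68×10^-8)(43.5)/(7.340e-07) = 0.9956 Ω
R = R₁ + R₂ = 1.047 Ω
P = I²R = (4.84)² × 1.047 = 24.5 W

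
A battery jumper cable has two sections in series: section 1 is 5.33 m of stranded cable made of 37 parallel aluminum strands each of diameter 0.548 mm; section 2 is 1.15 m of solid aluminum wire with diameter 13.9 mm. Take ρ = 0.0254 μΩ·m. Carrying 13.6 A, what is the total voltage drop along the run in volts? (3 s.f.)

ρ = 0.0254 μΩ·m = 2.54×10^-8 Ω·m
Section 1: A_strand = π(2.7400e-04)² = 2.359e-07 m²; R₁ = ρL/(N·A_s) = (2.54×10^-8)(5.33)/(37×2.359e-07) = 0.01551 Ω
Section 2: A = π(d/2)² = π(6.9500e-03 m)² = 1.517e-04 m²
R₂ = (2.54×10^-8)(1.15)/(1.517e-04) = 1.925×10^-4 Ω
R = R₁ + R₂ = 0.01571 Ω
V = IR = 13.6 × 0.01571 = 0.214 V

0.214 V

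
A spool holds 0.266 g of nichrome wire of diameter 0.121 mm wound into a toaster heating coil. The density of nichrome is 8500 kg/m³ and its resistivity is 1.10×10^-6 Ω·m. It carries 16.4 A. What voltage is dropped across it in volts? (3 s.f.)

4270 V

A = π(d/2)² = π(6.0500e-05 m)² = 1.1499e-08 m²
L = m/(density·A) = 2.660×10^-4/(8500×1.1499e-08) = 2.721 m
R = ρL/A = (1.10×10^-6)(2.721)/(1.1499e-08) = 260.3 Ω
V = IR = 16.4 × 260.3 = 4270 V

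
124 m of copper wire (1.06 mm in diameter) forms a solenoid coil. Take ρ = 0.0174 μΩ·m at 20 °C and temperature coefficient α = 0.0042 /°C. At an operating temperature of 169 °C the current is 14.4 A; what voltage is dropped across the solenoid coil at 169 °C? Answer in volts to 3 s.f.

57.2 V

ρ = 0.0174 μΩ·m = 1.74×10^-8 Ω·m
A = π(d/2)² = π(5.3000e-04 m)² = 8.825e-07 m²
R₍20₎ = ρL/A = (1.74×10^-8)(124)/(8.825e-07) = 2.445 Ω
R₍169₎ = R₍20₎(1 + αΔT) = 2.445 × (1 + 0.0042×149) = 3.975 Ω
V = IR = 14.4 × 3.975 = 57.2 V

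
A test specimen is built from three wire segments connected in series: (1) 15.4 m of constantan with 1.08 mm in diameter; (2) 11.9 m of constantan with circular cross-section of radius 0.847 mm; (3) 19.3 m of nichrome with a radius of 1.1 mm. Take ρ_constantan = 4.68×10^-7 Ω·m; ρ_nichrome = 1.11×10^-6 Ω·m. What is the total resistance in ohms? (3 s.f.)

Seg 1: A = π(d/2)² = π(5.4000e-04 m)² = 9.161e-07 m²
R_1 = (4.68×10^-7)(15.4)/(9.161e-07) = 7.867 Ω
Seg 2: A = πr² = π(8.4700e-04 m)² = 2.254e-06 m²
R_2 = (4.68×10^-7)(11.9)/(2.254e-06) = 2.471 Ω
Seg 3: A = πr² = π(1.1000e-03 m)² = 3.801e-06 m²
R_3 = (1.11×10^-6)(19.3)/(3.801e-06) = 5.636 Ω
R_total = R_1 + R_2 + R_3 = 16.0 Ω

16.0 Ω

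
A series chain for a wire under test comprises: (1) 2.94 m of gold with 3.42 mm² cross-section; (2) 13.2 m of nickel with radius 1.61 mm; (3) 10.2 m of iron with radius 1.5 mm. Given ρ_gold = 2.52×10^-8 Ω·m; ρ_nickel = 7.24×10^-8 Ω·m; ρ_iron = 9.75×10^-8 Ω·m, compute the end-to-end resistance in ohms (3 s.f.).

Seg 1: A = 3.42 mm² = 3.420e-06 m²
R_1 = (2.52×10^-8)(2.94)/(3.420e-06) = 0.02166 Ω
Seg 2: A = πr² = π(1.6100e-03 m)² = 8.143e-06 m²
R_2 = (7.24×10^-8)(13.2)/(8.143e-06) = 0.1174 Ω
Seg 3: A = πr² = π(1.5000e-03 m)² = 7.069e-06 m²
R_3 = (9.75×10^-8)(10.2)/(7.069e-06) = 0.1407 Ω
R_total = R_1 + R_2 + R_3 = 0.280 Ω

0.280 Ω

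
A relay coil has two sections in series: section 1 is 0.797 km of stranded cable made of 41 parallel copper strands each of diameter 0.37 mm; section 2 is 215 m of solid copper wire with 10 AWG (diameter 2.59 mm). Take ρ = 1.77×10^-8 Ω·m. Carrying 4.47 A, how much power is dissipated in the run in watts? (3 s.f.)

78.4 W

Section 1: A_strand = π(1.8500e-04)² = 1.075e-07 m²; R₁ = ρL/(N·A_s) = (1.77×10^-8)(797)/(41×1.075e-07) = 3.2 Ω
Section 2: A = π(2.59/2 mm)² = π(1.2950e-03 m)² = 5.269e-06 m²
R₂ = (1.77×10^-8)(215)/(5.269e-06) = 0.7223 Ω
R = R₁ + R₂ = 3.922 Ω
P = I²R = (4.47)² × 3.922 = 78.4 W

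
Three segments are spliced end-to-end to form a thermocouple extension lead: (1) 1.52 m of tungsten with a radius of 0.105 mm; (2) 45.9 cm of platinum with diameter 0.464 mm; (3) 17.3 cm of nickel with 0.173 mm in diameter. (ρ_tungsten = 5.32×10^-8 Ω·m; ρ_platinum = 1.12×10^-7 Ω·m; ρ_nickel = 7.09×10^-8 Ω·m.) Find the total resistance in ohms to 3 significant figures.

Seg 1: A = πr² = π(1.0500e-04 m)² = 3.464e-08 m²
R_1 = (5.32×10^-8)(1.52)/(3.464e-08) = 2.335 Ω
Seg 2: A = π(d/2)² = π(2.3200e-04 m)² = 1.691e-07 m²
R_2 = (1.12×10^-7)(0.459)/(1.691e-07) = 0.304 Ω
Seg 3: A = π(d/2)² = π(8.6500e-05 m)² = 2.351e-08 m²
R_3 = (7.09×10^-8)(0.173)/(2.351e-08) = 0.5218 Ω
R_total = R_1 + R_2 + R_3 = 3.16 Ω

3.16 Ω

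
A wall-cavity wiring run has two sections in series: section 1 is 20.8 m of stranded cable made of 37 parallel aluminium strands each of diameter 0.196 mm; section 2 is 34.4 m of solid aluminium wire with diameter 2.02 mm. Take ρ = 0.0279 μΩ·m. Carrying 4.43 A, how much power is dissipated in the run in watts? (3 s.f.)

ρ = 0.0279 μΩ·m = 2.79×10^-8 Ω·m
Section 1: A_strand = π(9.8000e-05)² = 3.017e-08 m²; R₁ = ρL/(N·A_s) = (2.79×10^-8)(20.8)/(37×3.017e-08) = 0.5198 Ω
Section 2: A = π(d/2)² = π(1.0100e-03 m)² = 3.205e-06 m²
R₂ = (2.79×10^-8)(34.4)/(3.205e-06) = 0.2995 Ω
R = R₁ + R₂ = 0.8193 Ω
P = I²R = (4.43)² × 0.8193 = 16.1 W

16.1 W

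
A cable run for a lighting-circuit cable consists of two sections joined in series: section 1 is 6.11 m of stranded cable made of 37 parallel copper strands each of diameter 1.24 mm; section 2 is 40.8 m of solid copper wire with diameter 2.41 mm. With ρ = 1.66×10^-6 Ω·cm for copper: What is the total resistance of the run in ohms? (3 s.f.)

0.151 Ω

ρ = 1.66×10^-6 Ω·cm = 1.66×10^-8 Ω·m
Section 1: A_strand = π(6.2000e-04)² = 1.208e-06 m²; R₁ = ρL/(N·A_s) = (1.66×10^-8)(6.11)/(37×1.208e-06) = 0.00227 Ω
Section 2: A = π(d/2)² = π(1.2050e-03 m)² = 4.562e-06 m²
R₂ = (1.66×10^-8)(40.8)/(4.562e-06) = 0.1485 Ω
R = R₁ + R₂ = 0.151 Ω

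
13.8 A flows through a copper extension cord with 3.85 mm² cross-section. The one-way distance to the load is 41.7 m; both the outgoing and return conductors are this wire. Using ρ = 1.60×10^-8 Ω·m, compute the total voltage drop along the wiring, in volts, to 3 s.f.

A = 3.85 mm² = 3.850e-06 m²
Total conductor length (both ways) L = 2 × 41.7 = 83.4 m
R = ρL/A = (1.60×10^-8)(83.4)/(3.850e-06) = 0.3466 Ω
V = IR = 13.8 × 0.3466 = 4.78 V

4.78 V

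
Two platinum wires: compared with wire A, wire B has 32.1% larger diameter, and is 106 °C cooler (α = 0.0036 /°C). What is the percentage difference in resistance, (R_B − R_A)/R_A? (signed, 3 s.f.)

R ∝ ρL/d² with ρ ∝ (1+αΔT), so R_B/R_A = (1 + 32.1/100)⁻² × (1 − 0.0036×106)
= 0.573 × 0.6184 = 0.3544
(R_B − R_A)/R_A = 0.3544 − 1 = -64.6%

-64.6%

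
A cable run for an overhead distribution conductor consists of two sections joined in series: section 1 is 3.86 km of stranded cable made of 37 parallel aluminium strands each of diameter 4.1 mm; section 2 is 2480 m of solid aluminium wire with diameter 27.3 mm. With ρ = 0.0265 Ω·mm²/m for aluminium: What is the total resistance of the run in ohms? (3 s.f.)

0.322 Ω

ρ = 0.0265 Ω·mm²/m = 2.65×10^-8 Ω·m
Section 1: A_strand = π(2.0500e-03)² = 1.320e-05 m²; R₁ = ρL/(N·A_s) = (2.65×10^-8)(3860)/(37×1.320e-05) = 0.2094 Ω
Section 2: A = π(d/2)² = π(1.3650e-02 m)² = 5.853e-04 m²
R₂ = (2.65×10^-8)(2480)/(5.853e-04) = 0.1123 Ω
R = R₁ + R₂ = 0.322 Ω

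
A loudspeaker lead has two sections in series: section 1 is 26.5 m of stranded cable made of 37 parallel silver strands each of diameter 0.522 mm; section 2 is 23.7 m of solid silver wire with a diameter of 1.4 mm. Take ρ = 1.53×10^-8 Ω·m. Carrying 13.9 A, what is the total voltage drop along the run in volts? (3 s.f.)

Section 1: A_strand = π(2.6100e-04)² = 2.140e-07 m²; R₁ = ρL/(N·A_s) = (1.53×10^-8)(26.5)/(37×2.140e-07) = 0.0512 Ω
Section 2: A = π(d/2)² = π(7.0000e-04 m)² = 1.539e-06 m²
R₂ = (1.53×10^-8)(23.7)/(1.539e-06) = 0.2356 Ω
R = R₁ + R₂ = 0.2868 Ω
V = IR = 13.9 × 0.2868 = 3.99 V

3.99 V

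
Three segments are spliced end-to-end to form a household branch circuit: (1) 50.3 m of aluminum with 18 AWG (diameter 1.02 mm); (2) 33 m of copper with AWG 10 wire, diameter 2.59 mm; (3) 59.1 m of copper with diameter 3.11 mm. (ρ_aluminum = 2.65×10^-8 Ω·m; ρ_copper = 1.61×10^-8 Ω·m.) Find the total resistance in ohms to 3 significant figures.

1.86 Ω

Seg 1: A = π(1.02/2 mm)² = π(5.1000e-04 m)² = 8.171e-07 m²
R_1 = (2.65×10^-8)(50.3)/(8.171e-07) = 1.631 Ω
Seg 2: A = π(2.59/2 mm)² = π(1.2950e-03 m)² = 5.269e-06 m²
R_2 = (1.61×10^-8)(33)/(5.269e-06) = 0.1008 Ω
Seg 3: A = π(d/2)² = π(1.5550e-03 m)² = 7.596e-06 m²
R_3 = (1.61×10^-8)(59.1)/(7.596e-06) = 0.1253 Ω
R_total = R_1 + R_2 + R_3 = 1.86 Ω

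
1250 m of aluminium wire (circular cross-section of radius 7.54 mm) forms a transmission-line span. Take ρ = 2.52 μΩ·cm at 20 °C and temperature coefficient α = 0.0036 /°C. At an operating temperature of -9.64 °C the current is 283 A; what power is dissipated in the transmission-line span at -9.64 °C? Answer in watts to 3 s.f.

12600 W

ρ = 2.52 μΩ·cm = 2.52×10^-8 Ω·m
A = πr² = π(7.5400e-03 m)² = 1.786e-04 m²
R₍20₎ = ρL/A = (2.52×10^-8)(1250)/(1.786e-04) = 0.1764 Ω
R₍-9.64₎ = R₍20₎(1 + αΔT) = 0.1764 × (1 + 0.0036×-29.6) = 0.1575 Ω
P = I²R = (283)² × 0.1575 = 12600 W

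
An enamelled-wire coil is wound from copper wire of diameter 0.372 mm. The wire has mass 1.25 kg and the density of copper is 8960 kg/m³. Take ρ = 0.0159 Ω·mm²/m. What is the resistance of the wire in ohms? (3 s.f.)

ρ = 0.0159 Ω·mm²/m = 1.59×10^-8 Ω·m
A = π(d/2)² = π(1.8600e-04 m)² = 1.0869e-07 m²
L = m/(density·A) = 1.25/(8960×1.0869e-07) = 1284 m
R = ρL/A = (1.59×10^-8)(1284)/(1.0869e-07) = 188 Ω

188 Ω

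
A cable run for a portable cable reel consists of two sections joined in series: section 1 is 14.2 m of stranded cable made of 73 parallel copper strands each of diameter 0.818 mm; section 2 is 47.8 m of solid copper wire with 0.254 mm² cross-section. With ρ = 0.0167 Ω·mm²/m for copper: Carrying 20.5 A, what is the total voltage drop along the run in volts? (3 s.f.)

ρ = 0.0167 Ω·mm²/m = 1.67×10^-8 Ω·m
Section 1: A_strand = π(4.0900e-04)² = 5.255e-07 m²; R₁ = ρL/(N·A_s) = (1.67×10^-8)(14.2)/(73×5.255e-07) = 0.006181 Ω
Section 2: A = 0.254 mm² = 2.540e-07 m²
R₂ = (1.67×10^-8)(47.8)/(2.540e-07) = 3.143 Ω
R = R₁ + R₂ = 3.149 Ω
V = IR = 20.5 × 3.149 = 64.6 V

64.6 V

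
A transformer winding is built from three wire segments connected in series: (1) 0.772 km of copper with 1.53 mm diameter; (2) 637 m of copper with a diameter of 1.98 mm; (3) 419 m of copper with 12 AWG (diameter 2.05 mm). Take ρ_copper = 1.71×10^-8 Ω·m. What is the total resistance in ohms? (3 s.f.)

12.9 Ω

Seg 1: A = π(d/2)² = π(7.6500e-04 m)² = 1.839e-06 m²
R_1 = (1.71×10^-8)(772)/(1.839e-06) = 7.18 Ω
Seg 2: A = π(d/2)² = π(9.9000e-04 m)² = 3.079e-06 m²
R_2 = (1.71×10^-8)(637)/(3.079e-06) = 3.538 Ω
Seg 3: A = π(2.05/2 mm)² = π(1.0250e-03 m)² = 3.301e-06 m²
R_3 = (1.71×10^-8)(419)/(3.301e-06) = 2.171 Ω
R_total = R_1 + R_2 + R_3 = 12.9 Ω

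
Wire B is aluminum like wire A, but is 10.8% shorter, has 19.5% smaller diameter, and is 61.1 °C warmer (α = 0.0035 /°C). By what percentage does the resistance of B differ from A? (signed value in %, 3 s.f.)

67.1%

R ∝ ρL/d² with ρ ∝ (1+αΔT), so R_B/R_A = (1 − 10.8/100) × (1 − 19.5/100)⁻² × (1 + 0.0035×61.1)
= 0.892 × 1.543 × 1.214 = 1.671
(R_B − R_A)/R_A = 1.671 − 1 = 67.1%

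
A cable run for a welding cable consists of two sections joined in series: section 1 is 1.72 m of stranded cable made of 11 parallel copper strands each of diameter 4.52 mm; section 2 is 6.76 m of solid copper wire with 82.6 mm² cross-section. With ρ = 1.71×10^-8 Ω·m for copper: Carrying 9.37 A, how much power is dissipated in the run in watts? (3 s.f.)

0.137 W

Section 1: A_strand = π(2.2600e-03)² = 1.605e-05 m²; R₁ = ρL/(N·A_s) = (1.71×10^-8)(1.72)/(11×1.605e-05) = 1.666×10^-4 Ω
Section 2: A = 82.6 mm² = 8.260e-05 m²
R₂ = (1.71×10^-8)(6.76)/(8.260e-05) = 0.001399 Ω
R = R₁ + R₂ = 0.001566 Ω
P = I²R = (9.37)² × 0.001566 = 0.137 W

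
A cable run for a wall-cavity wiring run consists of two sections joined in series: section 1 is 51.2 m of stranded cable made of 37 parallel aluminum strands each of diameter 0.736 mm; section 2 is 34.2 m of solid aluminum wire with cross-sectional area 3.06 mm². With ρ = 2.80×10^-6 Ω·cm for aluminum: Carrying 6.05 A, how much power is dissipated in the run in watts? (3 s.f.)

ρ = 2.80×10^-6 Ω·cm = 2.80×10^-8 Ω·m
Section 1: A_strand = π(3.6800e-04)² = 4.254e-07 m²; R₁ = ρL/(N·A_s) = (2.80×10^-8)(51.2)/(37×4.254e-07) = 0.09107 Ω
Section 2: A = 3.06 mm² = 3.060e-06 m²
R₂ = (2.80×10^-8)(34.2)/(3.060e-06) = 0.3129 Ω
R = R₁ + R₂ = 0.404 Ω
P = I²R = (6.05)² × 0.404 = 14.8 W

14.8 W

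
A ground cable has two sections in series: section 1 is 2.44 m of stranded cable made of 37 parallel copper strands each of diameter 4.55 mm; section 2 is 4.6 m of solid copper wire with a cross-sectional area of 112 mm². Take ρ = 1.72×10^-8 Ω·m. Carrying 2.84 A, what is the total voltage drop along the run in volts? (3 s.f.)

0.00220 V

Section 1: A_strand = π(2.2750e-03)² = 1.626e-05 m²; R₁ = ρL/(N·A_s) = (1.72×10^-8)(2.44)/(37×1.626e-05) = 6.976×10^-5 Ω
Section 2: A = 112 mm² = 1.120e-04 m²
R₂ = (1.72×10^-8)(4.6)/(1.120e-04) = 7.064×10^-4 Ω
R = R₁ + R₂ = 7.762×10^-4 Ω
V = IR = 2.84 × 7.762×10^-4 = 0.00220 V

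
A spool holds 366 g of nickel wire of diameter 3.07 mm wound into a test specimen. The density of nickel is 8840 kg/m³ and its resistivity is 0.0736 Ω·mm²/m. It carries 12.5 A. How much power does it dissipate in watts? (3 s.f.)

ρ = 0.0736 Ω·mm²/m = 7.36×10^-8 Ω·m
A = π(d/2)² = π(1.5350e-03 m)² = 7.4023e-06 m²
L = m/(density·A) = 0.366/(8840×7.4023e-06) = 5.593 m
R = ρL/A = (7.36×10^-8)(5.593)/(7.4023e-06) = 0.05561 Ω
P = I²R = (12.5)² × 0.05561 = 8.69 W

8.69 W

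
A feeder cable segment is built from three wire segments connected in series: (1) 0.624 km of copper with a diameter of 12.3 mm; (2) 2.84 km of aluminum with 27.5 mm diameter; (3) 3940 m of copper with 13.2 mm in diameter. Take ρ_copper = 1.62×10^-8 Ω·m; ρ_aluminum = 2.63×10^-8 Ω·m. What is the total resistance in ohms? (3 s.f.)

Seg 1: A = π(d/2)² = π(6.1500e-03 m)² = 1.188e-04 m²
R_1 = (1.62×10^-8)(624)/(1.188e-04) = 0.08507 Ω
Seg 2: A = π(d/2)² = π(1.3750e-02 m)² = 5.940e-04 m²
R_2 = (2.63×10^-8)(2840)/(5.940e-04) = 0.1258 Ω
Seg 3: A = π(d/2)² = π(6.6000e-03 m)² = 1.368e-04 m²
R_3 = (1.62×10^-8)(3940)/(1.368e-04) = 0.4664 Ω
R_total = R_1 + R_2 + R_3 = 0.677 Ω

0.677 Ω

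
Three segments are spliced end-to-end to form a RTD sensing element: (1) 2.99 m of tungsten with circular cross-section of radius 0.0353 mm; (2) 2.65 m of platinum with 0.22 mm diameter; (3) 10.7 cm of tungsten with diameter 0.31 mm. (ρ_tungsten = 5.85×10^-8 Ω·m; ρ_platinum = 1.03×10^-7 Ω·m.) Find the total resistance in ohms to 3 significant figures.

51.9 Ω

Seg 1: A = πr² = π(3.5300e-05 m)² = 3.915e-09 m²
R_1 = (5.85×10^-8)(2.99)/(3.915e-09) = 44.68 Ω
Seg 2: A = π(d/2)² = π(1.1000e-04 m)² = 3.801e-08 m²
R_2 = (1.03×10^-7)(2.65)/(3.801e-08) = 7.18 Ω
Seg 3: A = π(d/2)² = π(1.5500e-04 m)² = 7.548e-08 m²
R_3 = (5.85×10^-8)(0.107)/(7.548e-08) = 0.08293 Ω
R_total = R_1 + R_2 + R_3 = 51.9 Ω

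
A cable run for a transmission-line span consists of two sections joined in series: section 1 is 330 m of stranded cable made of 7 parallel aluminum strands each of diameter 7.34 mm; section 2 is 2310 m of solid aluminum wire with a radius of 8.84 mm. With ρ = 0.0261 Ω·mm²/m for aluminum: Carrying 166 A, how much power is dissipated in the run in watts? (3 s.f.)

7570 W

ρ = 0.0261 Ω·mm²/m = 2.61×10^-8 Ω·m
Section 1: A_strand = π(3.6700e-03)² = 4.231e-05 m²; R₁ = ρL/(N·A_s) = (2.61×10^-8)(330)/(7×4.231e-05) = 0.02908 Ω
Section 2: A = πr² = π(8.8400e-03 m)² = 2.455e-04 m²
R₂ = (2.61×10^-8)(2310)/(2.455e-04) = 0.2456 Ω
R = R₁ + R₂ = 0.2747 Ω
P = I²R = (166)² × 0.2747 = 7570 W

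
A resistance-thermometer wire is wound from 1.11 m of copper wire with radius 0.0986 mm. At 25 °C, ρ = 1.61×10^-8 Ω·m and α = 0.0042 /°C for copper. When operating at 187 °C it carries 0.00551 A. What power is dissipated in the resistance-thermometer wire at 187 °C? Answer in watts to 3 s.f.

A = πr² = π(9.8600e-05 m)² = 3.054e-08 m²
R₍25₎ = ρL/A = (1.61×10^-8)(1.11)/(3.054e-08) = 0.5851 Ω
R₍187₎ = R₍25₎(1 + αΔT) = 0.5851 × (1 + 0.0042×162) = 0.9832 Ω
P = I²R = (0.00551)² × 0.9832 = 2.99×10^-5 W

2.99×10^-5 W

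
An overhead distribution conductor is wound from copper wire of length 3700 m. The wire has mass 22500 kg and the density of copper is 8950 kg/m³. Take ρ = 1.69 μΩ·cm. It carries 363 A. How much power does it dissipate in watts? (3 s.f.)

12100 W

ρ = 1.69 μΩ·cm = 1.69×10^-8 Ω·m
A = m/(density·L) = 22500/(8950×3700) = 6.7945e-04 m²
R = ρL/A = (1.69×10^-8)(3700)/(6.7945e-04) = 0.09203 Ω
P = I²R = (363)² × 0.09203 = 12100 W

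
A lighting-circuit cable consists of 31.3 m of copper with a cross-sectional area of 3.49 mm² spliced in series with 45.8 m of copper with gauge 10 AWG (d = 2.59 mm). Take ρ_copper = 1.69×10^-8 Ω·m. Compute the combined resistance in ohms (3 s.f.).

Segment 1: A = 3.49 mm² = 3.490e-06 m²
R₁ = ρL/A = (1.69×10^-8)(31.3)/(3.490e-06) = 0.1516 Ω
Segment 2: A = π(2.59/2 mm)² = π(1.2950e-03 m)² = 5.269e-06 m²
R₂ = (1.69×10^-8)(45.8)/(5.269e-06) = 0.1469 Ω
R = R₁ + R₂ = 0.298 Ω

0.298 Ω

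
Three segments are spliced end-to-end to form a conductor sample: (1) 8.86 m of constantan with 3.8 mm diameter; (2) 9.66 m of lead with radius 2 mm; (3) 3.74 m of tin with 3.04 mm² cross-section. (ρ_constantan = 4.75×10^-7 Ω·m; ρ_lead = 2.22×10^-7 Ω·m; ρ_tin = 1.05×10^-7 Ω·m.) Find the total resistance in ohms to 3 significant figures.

Seg 1: A = π(d/2)² = π(1.9000e-03 m)² = 1.134e-05 m²
R_1 = (4.75×10^-7)(8.86)/(1.134e-05) = 0.3711 Ω
Seg 2: A = πr² = π(2.0000e-03 m)² = 1.257e-05 m²
R_2 = (2.22×10^-7)(9.66)/(1.257e-05) = 0.1707 Ω
Seg 3: A = 3.04 mm² = 3.040e-06 m²
R_3 = (1.05×10^-7)(3.74)/(3.040e-06) = 0.1292 Ω
R_total = R_1 + R_2 + R_3 = 0.671 Ω

0.671 Ω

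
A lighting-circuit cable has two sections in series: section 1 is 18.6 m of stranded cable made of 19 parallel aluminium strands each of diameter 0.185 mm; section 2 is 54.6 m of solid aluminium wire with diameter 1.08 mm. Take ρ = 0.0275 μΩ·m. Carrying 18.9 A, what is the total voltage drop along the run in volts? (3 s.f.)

49.9 V

ρ = 0.0275 μΩ·m = 2.75×10^-8 Ω·m
Section 1: A_strand = π(9.2500e-05)² = 2.688e-08 m²; R₁ = ρL/(N·A_s) = (2.75×10^-8)(18.6)/(19×2.688e-08) = 1.002 Ω
Section 2: A = π(d/2)² = π(5.4000e-04 m)² = 9.161e-07 m²
R₂ = (2.75×10^-8)(54.6)/(9.161e-07) = 1.639 Ω
R = R₁ + R₂ = 2.641 Ω
V = IR = 18.9 × 2.641 = 49.9 V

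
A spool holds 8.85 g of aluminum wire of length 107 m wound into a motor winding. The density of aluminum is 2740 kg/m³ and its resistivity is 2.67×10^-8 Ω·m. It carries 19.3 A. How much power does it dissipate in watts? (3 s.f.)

A = m/(density·L) = 0.00885/(2740×107) = 3.0186e-08 m²
R = ρL/A = (2.67×10^-8)(107)/(3.0186e-08) = 94.64 Ω
P = I²R = (19.3)² × 94.64 = 35300 W

35300 W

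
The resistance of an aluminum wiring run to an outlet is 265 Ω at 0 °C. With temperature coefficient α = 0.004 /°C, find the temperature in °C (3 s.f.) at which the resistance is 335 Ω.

66.0 °C

R = R₀(1 + α(T − T₀)) ⇒ T = T₀ + (R/R₀ − 1)/α
T = 0 + (335/265 − 1)/0.004 = 0 + (0.2642)/0.004 = 66.0 °C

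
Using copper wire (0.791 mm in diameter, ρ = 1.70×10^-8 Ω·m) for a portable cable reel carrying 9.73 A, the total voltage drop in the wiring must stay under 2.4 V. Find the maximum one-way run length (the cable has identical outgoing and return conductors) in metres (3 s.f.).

A = π(d/2)² = π(3.9550e-04 m)² = 4.914e-07 m²
L_max = V_max·A/(2·ρI) = (2.4)(4.914e-07)/(2×1.70×10^-8×9.73) = 3.57 m

3.57 m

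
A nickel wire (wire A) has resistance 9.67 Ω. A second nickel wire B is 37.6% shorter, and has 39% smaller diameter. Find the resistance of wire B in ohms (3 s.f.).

16.2 Ω

R ∝ L/d², so R_B/R_A = (1 − 37.6/100) × (1 − 39/100)⁻²
= 0.624 × 2.687 = 1.677
R_B = 1.677 × 9.67 = 16.2 Ω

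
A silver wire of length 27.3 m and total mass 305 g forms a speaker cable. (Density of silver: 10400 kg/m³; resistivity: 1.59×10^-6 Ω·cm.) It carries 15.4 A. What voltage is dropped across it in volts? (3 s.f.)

ρ = 1.59×10^-6 Ω·cm = 1.59×10^-8 Ω·m
A = m/(density·L) = 0.305/(10400×27.3) = 1.0742e-06 m²
R = ρL/A = (1.59×10^-8)(27.3)/(1.0742e-06) = 0.4041 Ω
V = IR = 15.4 × 0.4041 = 6.22 V

6.22 V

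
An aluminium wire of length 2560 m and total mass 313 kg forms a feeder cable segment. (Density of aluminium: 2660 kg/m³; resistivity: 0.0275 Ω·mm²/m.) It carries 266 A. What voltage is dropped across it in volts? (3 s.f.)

ρ = 0.0275 Ω·mm²/m = 2.75×10^-8 Ω·m
A = m/(density·L) = 313/(2660×2560) = 4.5965e-05 m²
R = ρL/A = (2.75×10^-8)(2560)/(4.5965e-05) = 1.532 Ω
V = IR = 266 × 1.532 = 407 V

407 V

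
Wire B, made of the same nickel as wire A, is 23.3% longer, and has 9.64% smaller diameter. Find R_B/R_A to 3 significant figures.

1.51

R ∝ L/d², so R_B/R_A = (1 + 23.3/100) × (1 − 9.64/100)⁻²
= 1.233 × 1.225 = 1.51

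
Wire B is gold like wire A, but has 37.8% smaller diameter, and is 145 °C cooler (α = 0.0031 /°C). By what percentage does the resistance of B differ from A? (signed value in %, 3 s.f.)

42.3%

R ∝ ρL/d² with ρ ∝ (1+αΔT), so R_B/R_A = (1 − 37.8/100)⁻² × (1 − 0.0031×145)
= 2.585 × 0.5505 = 1.423
(R_B − R_A)/R_A = 1.423 − 1 = 42.3%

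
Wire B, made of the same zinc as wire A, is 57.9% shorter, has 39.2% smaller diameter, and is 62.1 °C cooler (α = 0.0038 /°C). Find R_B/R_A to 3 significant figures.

0.870

R ∝ ρL/d² with ρ ∝ (1+αΔT), so R_B/R_A = (1 − 57.9/100) × (1 − 39.2/100)⁻² × (1 − 0.0038×62.1)
= 0.421 × 2.705 × 0.764 = 0.870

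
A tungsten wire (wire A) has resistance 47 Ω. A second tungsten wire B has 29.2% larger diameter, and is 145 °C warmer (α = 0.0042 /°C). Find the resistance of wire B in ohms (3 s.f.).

R ∝ ρL/d² with ρ ∝ (1+αΔT), so R_B/R_A = (1 + 29.2/100)⁻² × (1 + 0.0042×145)
= 0.5991 × 1.609 = 0.9639
R_B = 0.9639 × 47 = 45.3 Ω

45.3 Ω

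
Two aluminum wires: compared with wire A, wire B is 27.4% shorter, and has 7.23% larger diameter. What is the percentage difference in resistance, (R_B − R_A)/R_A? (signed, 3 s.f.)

R ∝ L/d², so R_B/R_A = (1 − 27.4/100) × (1 + 7.23/100)⁻²
= 0.726 × 0.8697 = 0.6314
(R_B − R_A)/R_A = 0.6314 − 1 = -36.9%

-36.9%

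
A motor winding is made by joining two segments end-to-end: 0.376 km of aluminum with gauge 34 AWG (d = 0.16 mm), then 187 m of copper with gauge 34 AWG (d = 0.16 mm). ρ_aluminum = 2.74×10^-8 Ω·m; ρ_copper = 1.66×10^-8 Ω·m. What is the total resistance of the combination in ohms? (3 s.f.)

667 Ω

Segment 1: A = π(0.16/2 mm)² = π(8.0000e-05 m)² = 2.011e-08 m²
R₁ = ρL/A = (2.74×10^-8)(376)/(2.011e-08) = 512.4 Ω
R₂ = (1.66×10^-8)(187)/(2.011e-08) = 154.4 Ω
R = R₁ + R₂ = 667 Ω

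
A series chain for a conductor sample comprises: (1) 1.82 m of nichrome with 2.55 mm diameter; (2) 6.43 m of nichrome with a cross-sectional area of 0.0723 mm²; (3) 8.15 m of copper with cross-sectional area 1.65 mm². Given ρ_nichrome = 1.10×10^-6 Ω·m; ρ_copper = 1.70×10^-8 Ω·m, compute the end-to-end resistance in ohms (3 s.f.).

Seg 1: A = π(d/2)² = π(1.2750e-03 m)² = 5.107e-06 m²
R_1 = (1.10×10^-6)(1.82)/(5.107e-06) = 0.392 Ω
Seg 2: A = 0.0723 mm² = 7.230e-08 m²
R_2 = (1.10×10^-6)(6.43)/(7.230e-08) = 97.83 Ω
Seg 3: A = 1.65 mm² = 1.650e-06 m²
R_3 = (1.70×10^-8)(8.15)/(1.650e-06) = 0.08397 Ω
R_total = R_1 + R_2 + R_3 = 98.3 Ω

98.3 Ω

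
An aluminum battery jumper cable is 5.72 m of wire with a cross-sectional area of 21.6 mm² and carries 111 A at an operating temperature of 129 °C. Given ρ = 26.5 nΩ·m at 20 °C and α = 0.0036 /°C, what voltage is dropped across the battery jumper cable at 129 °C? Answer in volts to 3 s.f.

1.08 V

ρ = 26.5 nΩ·m = 2.65×10^-8 Ω·m
A = 21.6 mm² = 2.160e-05 m²
R₍20₎ = ρL/A = (2.65×10^-8)(5.72)/(2.160e-05) = 0.007018 Ω
R₍129₎ = R₍20₎(1 + αΔT) = 0.007018 × (1 + 0.0036×109) = 0.009771 Ω
V = IR = 111 × 0.009771 = 1.08 V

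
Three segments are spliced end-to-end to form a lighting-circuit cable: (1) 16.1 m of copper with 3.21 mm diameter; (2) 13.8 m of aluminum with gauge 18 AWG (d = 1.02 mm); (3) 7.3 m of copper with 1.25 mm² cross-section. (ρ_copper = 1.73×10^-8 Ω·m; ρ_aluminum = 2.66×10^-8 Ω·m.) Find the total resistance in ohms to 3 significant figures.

Seg 1: A = π(d/2)² = π(1.6050e-03 m)² = 8.093e-06 m²
R_1 = (1.73×10^-8)(16.1)/(8.093e-06) = 0.03442 Ω
Seg 2: A = π(1.02/2 mm)² = π(5.1000e-04 m)² = 8.171e-07 m²
R_2 = (2.66×10^-8)(13.8)/(8.171e-07) = 0.4492 Ω
Seg 3: A = 1.25 mm² = 1.250e-06 m²
R_3 = (1.73×10^-8)(7.3)/(1.250e-06) = 0.101 Ω
R_total = R_1 + R_2 + R_3 = 0.585 Ω

0.585 Ω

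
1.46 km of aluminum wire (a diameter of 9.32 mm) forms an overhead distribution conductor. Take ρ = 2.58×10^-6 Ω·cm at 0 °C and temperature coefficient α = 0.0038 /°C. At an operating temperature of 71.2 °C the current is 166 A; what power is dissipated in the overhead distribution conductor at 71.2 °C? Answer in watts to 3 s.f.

ρ = 2.58×10^-6 Ω·cm = 2.58×10^-8 Ω·m
A = π(d/2)² = π(4.6600e-03 m)² = 6.822e-05 m²
R₍0₎ = ρL/A = (2.58×10^-8)(1460)/(6.822e-05) = 0.5521 Ω
R₍71.2₎ = R₍0₎(1 + αΔT) = 0.5521 × (1 + 0.0038×71.2) = 0.7015 Ω
P = I²R = (166)² × 0.7015 = 19300 W

19300 W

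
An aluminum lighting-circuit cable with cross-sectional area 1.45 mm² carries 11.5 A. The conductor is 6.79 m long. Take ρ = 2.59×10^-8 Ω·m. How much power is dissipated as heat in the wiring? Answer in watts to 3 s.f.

16.0 W

A = 1.45 mm² = 1.450e-06 m²
R = ρL/A = (2.59×10^-8)(6.79)/(1.450e-06) = 0.1213 Ω
P = I²R = (11.5)² × 0.1213 = 16.0 W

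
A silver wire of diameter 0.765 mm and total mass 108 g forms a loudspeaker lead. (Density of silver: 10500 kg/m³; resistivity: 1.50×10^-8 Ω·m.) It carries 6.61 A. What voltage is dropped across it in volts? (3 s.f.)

4.83 V

A = π(d/2)² = π(3.8250e-04 m)² = 4.5963e-07 m²
L = m/(density·A) = 0.108/(10500×4.5963e-07) = 22.38 m
R = ρL/A = (1.50×10^-8)(22.38)/(4.5963e-07) = 0.7303 Ω
V = IR = 6.61 × 0.7303 = 4.83 V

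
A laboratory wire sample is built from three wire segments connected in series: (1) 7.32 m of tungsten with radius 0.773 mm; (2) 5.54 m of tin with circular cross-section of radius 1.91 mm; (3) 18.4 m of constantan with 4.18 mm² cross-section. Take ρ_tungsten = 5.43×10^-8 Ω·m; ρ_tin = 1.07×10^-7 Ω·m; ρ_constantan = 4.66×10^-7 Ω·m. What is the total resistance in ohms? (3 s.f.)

Seg 1: A = πr² = π(7.7300e-04 m)² = 1.877e-06 m²
R_1 = (5.43×10^-8)(7.32)/(1.877e-06) = 0.2117 Ω
Seg 2: A = πr² = π(1.9100e-03 m)² = 1.146e-05 m²
R_2 = (1.07×10^-7)(5.54)/(1.146e-05) = 0.05172 Ω
Seg 3: A = 4.18 mm² = 4.180e-06 m²
R_3 = (4.66×10^-7)(18.4)/(4.180e-06) = 2.051 Ω
R_total = R_1 + R_2 + R_3 = 2.31 Ω

2.31 Ω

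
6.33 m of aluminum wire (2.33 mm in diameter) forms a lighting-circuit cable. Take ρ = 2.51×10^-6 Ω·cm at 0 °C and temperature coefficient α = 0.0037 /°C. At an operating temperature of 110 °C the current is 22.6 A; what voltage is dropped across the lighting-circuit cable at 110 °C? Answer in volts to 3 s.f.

ρ = 2.51×10^-6 Ω·cm = 2.51×10^-8 Ω·m
A = π(d/2)² = π(1.1650e-03 m)² = 4.264e-06 m²
R₍0₎ = ρL/A = (2.51×10^-8)(6.33)/(4.264e-06) = 0.03726 Ω
R₍110₎ = R₍0₎(1 + αΔT) = 0.03726 × (1 + 0.0037×110) = 0.05243 Ω
V = IR = 22.6 × 0.05243 = 1.18 V

1.18 V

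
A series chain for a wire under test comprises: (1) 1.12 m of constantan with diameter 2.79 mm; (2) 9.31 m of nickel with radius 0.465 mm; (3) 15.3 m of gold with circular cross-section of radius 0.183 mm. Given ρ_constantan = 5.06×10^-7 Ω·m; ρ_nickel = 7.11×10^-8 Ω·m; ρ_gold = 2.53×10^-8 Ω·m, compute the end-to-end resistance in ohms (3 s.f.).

4.75 Ω

Seg 1: A = π(d/2)² = π(1.3950e-03 m)² = 6.114e-06 m²
R_1 = (5.06×10^-7)(1.12)/(6.114e-06) = 0.0927 Ω
Seg 2: A = πr² = π(4.6500e-04 m)² = 6.793e-07 m²
R_2 = (7.11×10^-8)(9.31)/(6.793e-07) = 0.9745 Ω
Seg 3: A = πr² = π(1.8300e-04 m)² = 1.052e-07 m²
R_3 = (2.53×10^-8)(15.3)/(1.052e-07) = 3.679 Ω
R_total = R_1 + R_2 + R_3 = 4.75 Ω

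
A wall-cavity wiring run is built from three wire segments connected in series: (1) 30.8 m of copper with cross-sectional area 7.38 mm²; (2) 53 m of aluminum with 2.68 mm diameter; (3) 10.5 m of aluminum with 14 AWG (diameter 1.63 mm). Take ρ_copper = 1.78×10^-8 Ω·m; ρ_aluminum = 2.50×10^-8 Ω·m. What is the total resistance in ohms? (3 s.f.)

Seg 1: A = 7.38 mm² = 7.380e-06 m²
R_1 = (1.78×10^-8)(30.8)/(7.380e-06) = 0.07429 Ω
Seg 2: A = π(d/2)² = π(1.3400e-03 m)² = 5.641e-06 m²
R_2 = (2.50×10^-8)(53)/(5.641e-06) = 0.2349 Ω
Seg 3: A = π(1.63/2 mm)² = π(8.1500e-04 m)² = 2.087e-06 m²
R_3 = (2.50×10^-8)(10.5)/(2.087e-06) = 0.1258 Ω
R_total = R_1 + R_2 + R_3 = 0.435 Ω

0.435 Ω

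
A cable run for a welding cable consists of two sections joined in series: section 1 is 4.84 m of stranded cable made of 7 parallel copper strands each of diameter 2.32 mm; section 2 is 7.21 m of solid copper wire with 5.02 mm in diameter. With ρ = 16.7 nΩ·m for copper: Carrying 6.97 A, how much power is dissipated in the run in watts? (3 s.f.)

0.428 W

ρ = 16.7 nΩ·m = 1.67×10^-8 Ω·m
Section 1: A_strand = π(1.1600e-03)² = 4.227e-06 m²; R₁ = ρL/(N·A_s) = (1.67×10^-8)(4.84)/(7×4.227e-06) = 0.002731 Ω
Section 2: A = π(d/2)² = π(2.5100e-03 m)² = 1.979e-05 m²
R₂ = (1.67×10^-8)(7.21)/(1.979e-05) = 0.006084 Ω
R = R₁ + R₂ = 0.008815 Ω
P = I²R = (6.97)² × 0.008815 = 0.428 W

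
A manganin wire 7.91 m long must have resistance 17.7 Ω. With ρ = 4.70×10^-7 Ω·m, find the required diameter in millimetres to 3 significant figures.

0.517 mm

A = ρL/R = (4.70×10^-7)(7.91)/(17.7) = 2.100e-07 m²
d = 2√(A/π) = 5.171e-04 m = 0.517 mm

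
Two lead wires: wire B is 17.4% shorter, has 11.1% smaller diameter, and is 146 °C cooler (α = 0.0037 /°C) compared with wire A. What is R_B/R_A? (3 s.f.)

0.481

R ∝ ρL/d² with ρ ∝ (1+αΔT), so R_B/R_A = (1 − 17.4/100) × (1 − 11.1/100)⁻² × (1 − 0.0037×146)
= 0.826 × 1.265 × 0.4598 = 0.481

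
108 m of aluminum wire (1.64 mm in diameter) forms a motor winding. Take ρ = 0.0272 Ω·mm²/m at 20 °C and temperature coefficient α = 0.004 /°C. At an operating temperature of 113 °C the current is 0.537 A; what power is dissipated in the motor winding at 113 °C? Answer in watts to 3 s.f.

ρ = 0.0272 Ω·mm²/m = 2.72×10^-8 Ω·m
A = π(d/2)² = π(8.2000e-04 m)² = 2.112e-06 m²
R₍20₎ = ρL/A = (2.72×10^-8)(108)/(2.112e-06) = 1.391 Ω
R₍113₎ = R₍20₎(1 + αΔT) = 1.391 × (1 + 0.004×93) = 1.908 Ω
P = I²R = (0.537)² × 1.908 = 0.550 W

0.550 W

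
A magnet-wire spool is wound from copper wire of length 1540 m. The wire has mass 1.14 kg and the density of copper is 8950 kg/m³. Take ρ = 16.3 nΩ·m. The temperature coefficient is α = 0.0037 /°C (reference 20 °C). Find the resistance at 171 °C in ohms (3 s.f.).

473 Ω

ρ = 16.3 nΩ·m = 1.63×10^-8 Ω·m
A = m/(density·L) = 1.14/(8950×1540) = 8.2711e-08 m²
R = ρL/A = (1.63×10^-8)(1540)/(8.2711e-08) = 303.5 Ω
R(171 °C) = 303.5 × (1 + 0.0037×151) = 473 Ω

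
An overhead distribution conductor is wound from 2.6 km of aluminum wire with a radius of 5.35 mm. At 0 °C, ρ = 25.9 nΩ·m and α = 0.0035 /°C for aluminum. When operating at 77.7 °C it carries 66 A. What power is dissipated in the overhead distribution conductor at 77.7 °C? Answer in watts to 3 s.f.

ρ = 25.9 nΩ·m = 2.59×10^-8 Ω·m
A = πr² = π(5.3500e-03 m)² = 8.992e-05 m²
R₍0₎ = ρL/A = (2.59×10^-8)(2600)/(8.992e-05) = 0.7489 Ω
R₍77.7₎ = R₍0₎(1 + αΔT) = 0.7489 × (1 + 0.0035×77.7) = 0.9525 Ω
P = I²R = (66)² × 0.9525 = 4150 W

4150 W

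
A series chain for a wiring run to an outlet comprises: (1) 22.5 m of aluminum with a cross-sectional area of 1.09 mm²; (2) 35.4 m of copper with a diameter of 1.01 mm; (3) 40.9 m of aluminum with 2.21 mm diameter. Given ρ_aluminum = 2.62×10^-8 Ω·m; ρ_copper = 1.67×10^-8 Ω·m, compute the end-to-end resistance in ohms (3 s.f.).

1.56 Ω

Seg 1: A = 1.09 mm² = 1.090e-06 m²
R_1 = (2.62×10^-8)(22.5)/(1.090e-06) = 0.5408 Ω
Seg 2: A = π(d/2)² = π(5.0500e-04 m)² = 8.012e-07 m²
R_2 = (1.67×10^-8)(35.4)/(8.012e-07) = 0.7379 Ω
Seg 3: A = π(d/2)² = π(1.1050e-03 m)² = 3.836e-06 m²
R_3 = (2.62×10^-8)(40.9)/(3.836e-06) = 0.2794 Ω
R_total = R_1 + R_2 + R_3 = 1.56 Ω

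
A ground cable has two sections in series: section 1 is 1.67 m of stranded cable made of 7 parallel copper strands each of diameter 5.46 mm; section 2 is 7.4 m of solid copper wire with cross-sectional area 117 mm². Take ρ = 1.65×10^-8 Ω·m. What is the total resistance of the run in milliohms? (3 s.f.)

Section 1: A_strand = π(2.7300e-03)² = 2.341e-05 m²; R₁ = ρL/(N·A_s) = (1.65×10^-8)(1.67)/(7×2.341e-05) = 1.681×10^-4 Ω
Section 2: A = 117 mm² = 1.170e-04 m²
R₂ = (1.65×10^-8)(7.4)/(1.170e-04) = 0.001044 Ω
R = R₁ + R₂ = 1.21 mΩ

1.21 mΩ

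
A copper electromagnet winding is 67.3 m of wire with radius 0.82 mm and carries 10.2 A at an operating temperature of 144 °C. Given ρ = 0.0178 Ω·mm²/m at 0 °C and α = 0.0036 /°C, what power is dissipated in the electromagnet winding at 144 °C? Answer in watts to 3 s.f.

89.6 W

ρ = 0.0178 Ω·mm²/m = 1.78×10^-8 Ω·m
A = πr² = π(8.2000e-04 m)² = 2.112e-06 m²
R₍0₎ = ρL/A = (1.78×10^-8)(67.3)/(2.112e-06) = 0.5671 Ω
R₍144₎ = R₍0₎(1 + αΔT) = 0.5671 × (1 + 0.0036×144) = 0.8611 Ω
P = I²R = (10.2)² × 0.8611 = 89.6 W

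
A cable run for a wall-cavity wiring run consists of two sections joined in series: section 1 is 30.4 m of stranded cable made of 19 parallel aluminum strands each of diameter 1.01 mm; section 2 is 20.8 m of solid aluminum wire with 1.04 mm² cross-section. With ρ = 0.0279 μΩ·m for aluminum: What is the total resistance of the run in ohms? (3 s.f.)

0.614 Ω

ρ = 0.0279 μΩ·m = 2.79×10^-8 Ω·m
Section 1: A_strand = π(5.0500e-04)² = 8.012e-07 m²; R₁ = ρL/(N·A_s) = (2.79×10^-8)(30.4)/(19×8.012e-07) = 0.05572 Ω
Section 2: A = 1.04 mm² = 1.040e-06 m²
R₂ = (2.79×10^-8)(20.8)/(1.040e-06) = 0.558 Ω
R = R₁ + R₂ = 0.614 Ω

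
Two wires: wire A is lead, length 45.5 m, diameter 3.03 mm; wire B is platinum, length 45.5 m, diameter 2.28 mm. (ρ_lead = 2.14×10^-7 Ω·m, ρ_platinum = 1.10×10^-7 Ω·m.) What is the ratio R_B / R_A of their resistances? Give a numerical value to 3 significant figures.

0.908

R ∝ ρL/d², so R_B/R_A = (ρ_B/ρ_A) × (d_A/d_B)²
= (1.10×10^-7/2.14×10^-7) × (3.03/2.28)² = 0.908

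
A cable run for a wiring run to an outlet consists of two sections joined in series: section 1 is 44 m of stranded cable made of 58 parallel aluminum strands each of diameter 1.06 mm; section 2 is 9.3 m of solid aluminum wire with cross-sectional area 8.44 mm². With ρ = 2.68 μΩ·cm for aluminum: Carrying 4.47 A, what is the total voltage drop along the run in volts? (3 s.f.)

0.235 V

ρ = 2.68 μΩ·cm = 2.68×10^-8 Ω·m
Section 1: A_strand = π(5.3000e-04)² = 8.825e-07 m²; R₁ = ρL/(N·A_s) = (2.68×10^-8)(44)/(58×8.825e-07) = 0.02304 Ω
Section 2: A = 8.44 mm² = 8.440e-06 m²
R₂ = (2.68×10^-8)(9.3)/(8.440e-06) = 0.02953 Ω
R = R₁ + R₂ = 0.05257 Ω
V = IR = 4.47 × 0.05257 = 0.235 V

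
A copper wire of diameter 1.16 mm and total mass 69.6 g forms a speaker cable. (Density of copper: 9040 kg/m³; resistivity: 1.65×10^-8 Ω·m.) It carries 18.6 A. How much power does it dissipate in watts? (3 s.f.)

39.3 W

A = π(d/2)² = π(5.8000e-04 m)² = 1.0568e-06 m²
L = m/(density·A) = 0.0696/(9040×1.0568e-06) = 7.285 m
R = ρL/A = (1.65×10^-8)(7.285)/(1.0568e-06) = 0.1137 Ω
P = I²R = (18.6)² × 0.1137 = 39.3 W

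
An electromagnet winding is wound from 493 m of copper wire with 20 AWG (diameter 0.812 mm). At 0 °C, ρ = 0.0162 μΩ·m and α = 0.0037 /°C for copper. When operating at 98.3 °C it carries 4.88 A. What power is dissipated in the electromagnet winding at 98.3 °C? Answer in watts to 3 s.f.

501 W

ρ = 0.0162 μΩ·m = 1.62×10^-8 Ω·m
A = π(0.812/2 mm)² = π(4.0600e-04 m)² = 5.178e-07 m²
R₍0₎ = ρL/A = (1.62×10^-8)(493)/(5.178e-07) = 15.42 Ω
R₍98.3₎ = R₍0₎(1 + αΔT) = 15.42 × (1 + 0.0037×98.3) = 21.03 Ω
P = I²R = (4.88)² × 21.03 = 501 W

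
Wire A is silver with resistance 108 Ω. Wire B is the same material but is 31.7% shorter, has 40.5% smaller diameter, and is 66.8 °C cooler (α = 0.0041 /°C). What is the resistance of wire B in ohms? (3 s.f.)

151 Ω

R ∝ ρL/d² with ρ ∝ (1+αΔT), so R_B/R_A = (1 − 31.7/100) × (1 − 40.5/100)⁻² × (1 − 0.0041×66.8)
= 0.683 × 2.825 × 0.7261 = 1.401
R_B = 1.401 × 108 = 151 Ω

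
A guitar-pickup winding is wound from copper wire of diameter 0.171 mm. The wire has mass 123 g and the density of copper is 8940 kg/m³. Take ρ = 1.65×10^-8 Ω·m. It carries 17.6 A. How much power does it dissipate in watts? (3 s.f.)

A = π(d/2)² = π(8.5500e-05 m)² = 2.2966e-08 m²
L = m/(density·A) = 0.123/(8940×2.2966e-08) = 599.1 m
R = ρL/A = (1.65×10^-8)(599.1)/(2.2966e-08) = 430.4 Ω
P = I²R = (17.6)² × 430.4 = 1.33×10^5 W

1.33×10^5 W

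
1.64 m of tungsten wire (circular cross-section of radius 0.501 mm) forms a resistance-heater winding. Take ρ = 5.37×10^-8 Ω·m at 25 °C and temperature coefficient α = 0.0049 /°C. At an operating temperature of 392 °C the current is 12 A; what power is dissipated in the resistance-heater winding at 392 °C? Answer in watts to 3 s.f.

45.0 W

A = πr² = π(5.0100e-04 m)² = 7.885e-07 m²
R₍25₎ = ρL/A = (5.37×10^-8)(1.64)/(7.885e-07) = 0.1117 Ω
R₍392₎ = R₍25₎(1 + αΔT) = 0.1117 × (1 + 0.0049×367) = 0.3125 Ω
P = I²R = (12)² × 0.3125 = 45.0 W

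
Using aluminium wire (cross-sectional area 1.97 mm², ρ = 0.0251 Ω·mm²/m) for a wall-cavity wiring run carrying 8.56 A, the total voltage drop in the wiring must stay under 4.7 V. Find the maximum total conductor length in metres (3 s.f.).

ρ = 0.0251 Ω·mm²/m = 2.51×10^-8 Ω·m
A = 1.97 mm² = 1.970e-06 m²
L_max = V_max·A/(1·ρI) = (4.7)(1.970e-06)/(2.51×10^-8×8.56) = 43.1 m

43.1 m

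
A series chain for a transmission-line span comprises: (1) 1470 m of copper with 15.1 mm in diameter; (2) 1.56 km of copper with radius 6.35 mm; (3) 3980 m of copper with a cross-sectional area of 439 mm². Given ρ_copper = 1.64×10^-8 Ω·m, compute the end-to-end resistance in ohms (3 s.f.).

Seg 1: A = π(d/2)² = π(7.5500e-03 m)² = 1.791e-04 m²
R_1 = (1.64×10^-8)(1470)/(1.791e-04) = 0.1346 Ω
Seg 2: A = πr² = π(6.3500e-03 m)² = 1.267e-04 m²
R_2 = (1.64×10^-8)(1560)/(1.267e-04) = 0.202 Ω
Seg 3: A = 439 mm² = 4.390e-04 m²
R_3 = (1.64×10^-8)(3980)/(4.390e-04) = 0.1487 Ω
R_total = R_1 + R_2 + R_3 = 0.485 Ω

0.485 Ω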